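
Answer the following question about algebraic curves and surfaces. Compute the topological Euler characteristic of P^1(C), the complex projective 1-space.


The complex projective space P^1 has one cell in each even real dimension 0, 2, ..., 2.
The cohomology groups are H^{2k}(P^1) = Z for k = 0,...,1, and 0 otherwise.
Euler characteristic = sum of Betti numbers = 1 per even-dimensional cohomology group.
chi(P^1) = 1 + 1 = 2

2


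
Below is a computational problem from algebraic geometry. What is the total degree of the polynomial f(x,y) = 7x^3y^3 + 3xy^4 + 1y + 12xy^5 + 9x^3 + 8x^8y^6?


Examine each term for its total degree (sum of exponents).
  Term '7x^3y^3' has total degree 3+3 = 6.
  Term '3xy^4' has total degree 1+4 = 5.
  Term '1y' has total degree 0+1 = 1.
  Term '12xy^5' has total degree 1+5 = 6.
  Term '9x^3' has total degree 3+0 = 3.
  Term '8x^8y^6' has total degree 8+6 = 14.
The maximum total degree among all terms is 14.

14


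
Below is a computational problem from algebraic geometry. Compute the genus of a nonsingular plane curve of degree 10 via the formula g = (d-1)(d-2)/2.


Using the genus formula for smooth plane curves:
g = (d-1)(d-2)/2
g = (10-1)(10-2)/2
g = 9*8/2
g = 72/2 = 36

36


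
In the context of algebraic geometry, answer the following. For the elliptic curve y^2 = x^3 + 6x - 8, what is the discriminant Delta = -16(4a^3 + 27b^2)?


Compute each component:
4a^3 = 4*6^3 = 4*216 = 864
27b^2 = 27*(-8)^2 = 27*64 = 1728
4a^3 + 27b^2 = 864 + 1728 = 2592
Delta = -16*2592 = -41472

-41472


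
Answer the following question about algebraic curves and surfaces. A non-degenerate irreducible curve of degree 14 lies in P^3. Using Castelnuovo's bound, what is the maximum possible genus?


Castelnuovo's bound: write d - 1 = m(r-1) + epsilon with 0 <= epsilon < r-1.
d - 1 = 14 - 1 = 13
r - 1 = 3 - 1 = 2
13 = 6*2 + 1, so m = 6, epsilon = 1
pi(d, r) = m(m-1)(r-1)/2 + m*epsilon
= 6*5*2/2 + 6*1
= 60/2 + 6
= 30 + 6 = 36

36


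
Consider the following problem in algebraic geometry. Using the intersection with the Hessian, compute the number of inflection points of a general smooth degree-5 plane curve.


For a general smooth plane curve C of degree d, the inflection points are
the intersection of C with its Hessian curve, which has degree 3(d-2).
By Bezout, the total intersection number is d * 3(d-2) = 5 * 9 = 45.
For a general curve every flex is ordinary, so each contributes
multiplicity 1 to C·Hess(C), and the number of distinct inflection
points is 3d(d-2).
Inflection points = 3*5*(5-2) = 3*5*3 = 45

45


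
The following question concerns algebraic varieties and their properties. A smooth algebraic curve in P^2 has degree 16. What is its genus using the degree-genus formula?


Using the genus formula for smooth plane curves:
g = (d-1)(d-2)/2
g = (16-1)(16-2)/2
g = 15*14/2
g = 210/2 = 105

105


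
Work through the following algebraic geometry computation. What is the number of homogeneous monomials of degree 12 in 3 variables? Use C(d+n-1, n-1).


The number of degree-12 monomials in 3 variables is C(d+n-1, n-1).
= C(12+3-1, 3-1) = C(14, 2)
= 91

91


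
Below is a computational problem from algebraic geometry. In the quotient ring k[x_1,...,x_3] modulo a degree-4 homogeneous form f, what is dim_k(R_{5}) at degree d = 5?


For R = k[x_1,...,x_n]/(f) with f homogeneous of degree e:
The Hilbert series is (1 - t^e)/(1 - t)^n.
So h(d) = C(d+n-1, n-1) - C(d-e+n-1, n-1) for d >= e.
With n=3, e=4, d=5:
C(5+3-1, 3-1) = C(7, 2) = 21
C(5-4+3-1, 3-1) = C(3, 2) = 3
h(5) = 21 - 3 = 18

18


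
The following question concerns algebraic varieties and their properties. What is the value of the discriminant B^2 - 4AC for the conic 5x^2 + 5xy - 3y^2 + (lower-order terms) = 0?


The discriminant of a conic Ax^2 + Bxy + Cy^2 + ... = 0 is B^2 - 4AC.
B^2 = 5^2 = 25
4AC = 4*5*(-3) = -60
Discriminant = 25 + 60 = 85

85


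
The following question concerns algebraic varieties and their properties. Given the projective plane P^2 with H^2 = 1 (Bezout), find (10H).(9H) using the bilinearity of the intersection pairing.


Using bilinearity of the intersection pairing on the projective plane P^2:
(aH).(bH) = ab * (H.H)
We have H^2 = 1 (Bezout).
D.E = (10H).(9H) = 10*9*1
= 90*1
= 90

90


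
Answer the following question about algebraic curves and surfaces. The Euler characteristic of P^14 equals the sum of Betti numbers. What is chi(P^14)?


The complex projective space P^14 has one cell in each even real dimension 0, 2, ..., 28.
The cohomology groups are H^{2k}(P^14) = Z for k = 0,...,14, and 0 otherwise.
Euler characteristic = sum of Betti numbers = 1 per even-dimensional cohomology group.
chi(P^14) = 14 + 1 = 15

15


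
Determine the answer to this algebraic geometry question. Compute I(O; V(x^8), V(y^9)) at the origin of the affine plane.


The intersection multiplicity of V(x^a) and V(y^b) at the origin is:
I(O; V(x^8), V(y^9)) = dim_k(k[x,y]/(x^8, y^9))
A basis for k[x,y]/(x^8, y^9) is the set of monomials x^i * y^j
where 0 <= i < 8 and 0 <= j < 9.
The number of such monomials is 8 * 9 = 72

72


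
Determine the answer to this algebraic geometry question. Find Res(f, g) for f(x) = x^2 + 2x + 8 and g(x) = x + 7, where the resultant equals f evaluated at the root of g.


For Res(f, x - c), we evaluate f at x = c.
f(-7) = (-7)^2 + 2*(-7) + 8
= 49 - 14 + 8
= 35 + 8 = 43
Res(f, g) = 43

43


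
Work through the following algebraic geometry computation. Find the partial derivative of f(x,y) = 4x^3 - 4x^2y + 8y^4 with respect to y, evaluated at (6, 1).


df/dy = (-4)*x^2 + 4*8*y^3
At (6,1): (-4)*6^2 + 4*8*1^3
= -144 + 32
= -112

-112


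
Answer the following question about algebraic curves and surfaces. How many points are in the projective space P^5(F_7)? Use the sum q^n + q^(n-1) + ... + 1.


P^5(F_7) has (q^(n+1) - 1)/(q - 1) points.
= 7^5 + 7^4 + 7^3 + 7^2 + 7^1 + 7^0
= 16807 + 2401 + 343 + 49 + 7 + 1
= 19608

19608


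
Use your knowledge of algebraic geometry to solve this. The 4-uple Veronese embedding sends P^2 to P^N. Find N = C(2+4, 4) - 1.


The Veronese embedding v_d: P^n -> P^N maps each point to all
degree-d monomials in n+1 homogeneous coordinates.
N = C(n+d, d) - 1
N = C(2+4, 4) - 1
N = C(6, 4) - 1
C(6, 4) = 15
N = 15 - 1 = 14

14


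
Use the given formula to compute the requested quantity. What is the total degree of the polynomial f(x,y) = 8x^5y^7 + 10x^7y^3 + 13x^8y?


Examine each term for its total degree (sum of exponents).
  Term '8x^5y^7' has total degree 5+7 = 12.
  Term '10x^7y^3' has total degree 7+3 = 10.
  Term '13x^8y' has total degree 8+1 = 9.
The maximum total degree among all terms is 12.

12


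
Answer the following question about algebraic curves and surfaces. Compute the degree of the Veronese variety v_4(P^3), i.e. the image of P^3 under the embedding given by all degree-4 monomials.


The Veronese variety v_4(P^3) has degree d^r.
d^r = 4^3 = 64

64


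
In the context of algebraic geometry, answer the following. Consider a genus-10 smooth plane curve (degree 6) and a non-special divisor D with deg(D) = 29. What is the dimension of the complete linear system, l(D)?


First, compute the genus of a smooth plane curve of degree 6:
g = (d-1)(d-2)/2 = (6-1)(6-2)/2 = 10
For a non-special divisor D (i.e., h^1(D) = 0), Riemann-Roch gives:
l(D) = deg(D) - g + 1
Since deg(D) = 29 >= 2g - 1 = 19, D is non-special.
l(D) = 29 - 10 + 1 = 20

20


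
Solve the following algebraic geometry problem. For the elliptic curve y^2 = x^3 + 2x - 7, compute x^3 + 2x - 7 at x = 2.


Compute x^3 + 2x - 7 at x = 2:
x^3 = 2^3 = 8
2*x = 2*2 = 4
Sum: 8 + 4 - 7 = 5

5


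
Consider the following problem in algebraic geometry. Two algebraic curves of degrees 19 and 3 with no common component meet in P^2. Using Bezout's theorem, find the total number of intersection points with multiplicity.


Bezout's theorem states the intersection count equals the product of degrees.
Intersection count = 19 * 3 = 57

57


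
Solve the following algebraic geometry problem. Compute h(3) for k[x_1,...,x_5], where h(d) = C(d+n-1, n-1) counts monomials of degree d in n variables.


The Hilbert function for the polynomial ring in 5 variables is:
h(d) = C(d+n-1, n-1)
h(3) = C(3+5-1, 5-1) = C(7, 4)
= 7! / (4! * 3!)
= 35

35


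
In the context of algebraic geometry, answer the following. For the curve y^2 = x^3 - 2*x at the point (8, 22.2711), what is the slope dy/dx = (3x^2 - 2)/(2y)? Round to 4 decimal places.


Using implicit differentiation of y^2 = x^3 - 2*x:
2y * dy/dx = 3x^2 - 2
dy/dx = (3x^2 - 2)/(2y)
Numerator: 3*8^2 - 2 = 190
Denominator: 2*22.2711 = 44.5422
dy/dx = 190/44.5422 = 4.2656

4.2656


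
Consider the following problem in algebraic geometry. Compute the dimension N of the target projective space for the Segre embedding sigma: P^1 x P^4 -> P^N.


The Segre embedding maps P^m x P^n into P^N via
all products of coordinates from each factor.
N = (m+1)(n+1) - 1
N = (1+1)(4+1) - 1
N = 2*5 - 1
N = 10 - 1 = 9

9


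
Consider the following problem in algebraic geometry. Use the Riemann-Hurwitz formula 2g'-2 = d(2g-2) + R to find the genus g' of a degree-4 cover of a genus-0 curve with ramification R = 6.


Riemann-Hurwitz formula: 2g' - 2 = d(2g - 2) + R
Given: d = 4, g = 0, R = 6
2g' - 2 = 4*(2*0 - 2) + 6
2g' - 2 = 4*(-2) + 6
2g' - 2 = -8 + 6 = -2
2g' = 0
g' = 0

0


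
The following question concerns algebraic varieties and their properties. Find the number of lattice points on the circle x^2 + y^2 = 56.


Systematically check integer values of x where x^2 <= 56.
For each valid x, check if 56 - x^2 is a perfect square.
Total integer solutions found: 0

0


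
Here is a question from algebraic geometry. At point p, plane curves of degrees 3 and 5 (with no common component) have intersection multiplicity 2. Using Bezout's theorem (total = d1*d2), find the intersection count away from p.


By Bezout's theorem, the total intersection number is d1 * d2.
Total = 3 * 5 = 15
Intersection multiplicity at p = 2
Remaining intersections = 15 - 2 = 13

13


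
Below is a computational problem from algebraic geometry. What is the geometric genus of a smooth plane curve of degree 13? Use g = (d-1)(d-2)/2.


Using the genus formula for smooth plane curves:
g = (d-1)(d-2)/2
g = (13-1)(13-2)/2
g = 12*11/2
g = 132/2 = 66

66


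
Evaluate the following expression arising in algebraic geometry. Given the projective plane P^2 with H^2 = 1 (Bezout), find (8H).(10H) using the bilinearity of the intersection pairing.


Using bilinearity of the intersection pairing on the projective plane P^2:
(aH).(bH) = ab * (H.H)
We have H^2 = 1 (Bezout).
D.E = (8H).(10H) = 8*10*1
= 80*1
= 80

80


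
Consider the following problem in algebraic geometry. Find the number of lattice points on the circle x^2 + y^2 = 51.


Systematically check integer values of x where x^2 <= 51.
For each valid x, check if 51 - x^2 is a perfect square.
Total integer solutions found: 0

0


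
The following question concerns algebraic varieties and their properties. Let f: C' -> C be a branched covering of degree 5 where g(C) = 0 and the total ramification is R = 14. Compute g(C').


Riemann-Hurwitz formula: 2g' - 2 = d(2g - 2) + R
Given: d = 5, g = 0, R = 14
2g' - 2 = 5*(2*0 - 2) + 14
2g' - 2 = 5*(-2) + 14
2g' - 2 = -10 + 14 = 4
2g' = 6
g' = 3

3


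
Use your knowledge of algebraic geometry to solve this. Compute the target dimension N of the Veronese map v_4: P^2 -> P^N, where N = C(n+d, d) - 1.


The Veronese embedding v_d: P^n -> P^N maps each point to all
degree-d monomials in n+1 homogeneous coordinates.
N = C(n+d, d) - 1
N = C(2+4, 4) - 1
N = C(6, 4) - 1
C(6, 4) = 15
N = 15 - 1 = 14

14


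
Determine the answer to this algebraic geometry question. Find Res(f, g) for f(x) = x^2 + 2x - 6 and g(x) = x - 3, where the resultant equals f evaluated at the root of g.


For Res(f, x - c), we evaluate f at x = c.
f(3) = 3^2 + 2*3 - 6
= 9 + 6 - 6
= 15 - 6 = 9
Res(f, g) = 9

9


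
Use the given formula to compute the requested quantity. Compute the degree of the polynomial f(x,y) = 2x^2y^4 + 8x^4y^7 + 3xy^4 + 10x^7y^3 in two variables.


Examine each term for its total degree (sum of exponents).
  Term '2x^2y^4' has total degree 2+4 = 6.
  Term '8x^4y^7' has total degree 4+7 = 11.
  Term '3xy^4' has total degree 1+4 = 5.
  Term '10x^7y^3' has total degree 7+3 = 10.
The maximum total degree among all terms is 11.

11


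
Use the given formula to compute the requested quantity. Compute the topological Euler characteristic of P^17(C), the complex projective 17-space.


The complex projective space P^17 has one cell in each even real dimension 0, 2, ..., 34.
The cohomology groups are H^{2k}(P^17) = Z for k = 0,...,17, and 0 otherwise.
Euler characteristic = sum of Betti numbers = 1 per even-dimensional cohomology group.
chi(P^17) = 17 + 1 = 18

18


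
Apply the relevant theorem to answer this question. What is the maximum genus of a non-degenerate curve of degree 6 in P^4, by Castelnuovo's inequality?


Castelnuovo's bound: write d - 1 = m(r-1) + epsilon with 0 <= epsilon < r-1.
d - 1 = 6 - 1 = 5
r - 1 = 4 - 1 = 3
5 = 1*3 + 2, so m = 1, epsilon = 2
pi(d, r) = m(m-1)(r-1)/2 + m*epsilon
= 1*0*3/2 + 1*2
= 0/2 + 2
= 0 + 2 = 2

2


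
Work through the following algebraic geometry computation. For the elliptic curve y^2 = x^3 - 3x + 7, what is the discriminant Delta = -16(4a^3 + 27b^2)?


Compute each component:
4a^3 = 4*(-3)^3 = 4*(-27) = -108
27b^2 = 27*7^2 = 27*49 = 1323
4a^3 + 27b^2 = -108 + 1323 = 1215
Delta = -16*1215 = -19440

-19440


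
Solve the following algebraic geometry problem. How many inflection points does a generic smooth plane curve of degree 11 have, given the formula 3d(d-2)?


For a general smooth plane curve C of degree d, the inflection points are
the intersection of C with its Hessian curve, which has degree 3(d-2).
By Bezout, the total intersection number is d * 3(d-2) = 11 * 27 = 297.
For a general curve every flex is ordinary, so each contributes
multiplicity 1 to C·Hess(C), and the number of distinct inflection
points is 3d(d-2).
Inflection points = 3*11*(11-2) = 3*11*9 = 297

297


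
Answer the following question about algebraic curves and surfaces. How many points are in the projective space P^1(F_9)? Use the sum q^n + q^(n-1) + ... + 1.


P^1(F_9) has (q^(n+1) - 1)/(q - 1) points.
= 9^1 + 9^0
= 9 + 1
= 10

10


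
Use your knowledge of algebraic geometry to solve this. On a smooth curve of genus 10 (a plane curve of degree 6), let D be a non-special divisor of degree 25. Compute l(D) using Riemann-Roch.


First, compute the genus of a smooth plane curve of degree 6:
g = (d-1)(d-2)/2 = (6-1)(6-2)/2 = 10
For a non-special divisor D (i.e., h^1(D) = 0), Riemann-Roch gives:
l(D) = deg(D) - g + 1
Since deg(D) = 25 >= 2g - 1 = 19, D is non-special.
l(D) = 25 - 10 + 1 = 16

16


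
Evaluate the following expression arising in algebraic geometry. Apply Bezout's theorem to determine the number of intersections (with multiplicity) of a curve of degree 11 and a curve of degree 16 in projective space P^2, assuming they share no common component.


Bezout's theorem states the intersection count equals the product of degrees.
Intersection count = 11 * 16 = 176

176


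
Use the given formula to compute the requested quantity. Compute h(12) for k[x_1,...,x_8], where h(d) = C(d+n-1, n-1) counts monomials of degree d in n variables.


The Hilbert function for the polynomial ring in 8 variables is:
h(d) = C(d+n-1, n-1)
h(12) = C(12+8-1, 8-1) = C(19, 7)
= 19! / (7! * 12!)
= 50388

50388


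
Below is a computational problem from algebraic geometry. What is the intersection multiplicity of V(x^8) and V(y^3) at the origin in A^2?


The intersection multiplicity of V(x^a) and V(y^b) at the origin is:
I(O; V(x^8), V(y^3)) = dim_k(k[x,y]/(x^8, y^3))
A basis for k[x,y]/(x^8, y^3) is the set of monomials x^i * y^j
where 0 <= i < 8 and 0 <= j < 3.
The number of such monomials is 8 * 3 = 24

24


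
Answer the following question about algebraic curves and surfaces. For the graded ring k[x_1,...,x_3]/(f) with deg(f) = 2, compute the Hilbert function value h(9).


For R = k[x_1,...,x_n]/(f) with f homogeneous of degree e:
The Hilbert series is (1 - t^e)/(1 - t)^n.
So h(d) = C(d+n-1, n-1) - C(d-e+n-1, n-1) for d >= e.
With n=3, e=2, d=9:
C(9+3-1, 3-1) = C(11, 2) = 55
C(9-2+3-1, 3-1) = C(9, 2) = 36
h(9) = 55 - 36 = 19

19


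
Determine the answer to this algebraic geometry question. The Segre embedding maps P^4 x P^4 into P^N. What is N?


The Segre embedding maps P^m x P^n into P^N via
all products of coordinates from each factor.
N = (m+1)(n+1) - 1
N = (4+1)(4+1) - 1
N = 5*5 - 1
N = 25 - 1 = 24

24


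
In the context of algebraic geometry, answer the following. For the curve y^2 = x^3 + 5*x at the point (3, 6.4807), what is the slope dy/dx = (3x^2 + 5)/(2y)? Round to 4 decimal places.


Using implicit differentiation of y^2 = x^3 + 5*x:
2y * dy/dx = 3x^2 + 5
dy/dx = (3x^2 + 5)/(2y)
Numerator: 3*3^2 + 5 = 32
Denominator: 2*6.4807 = 12.9614
dy/dx = 32/12.9614 = 2.4689

2.4689


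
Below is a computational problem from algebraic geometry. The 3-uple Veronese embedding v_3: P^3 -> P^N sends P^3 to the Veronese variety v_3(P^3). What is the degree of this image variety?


The Veronese variety v_3(P^3) has degree d^r.
d^r = 3^3 = 27

27


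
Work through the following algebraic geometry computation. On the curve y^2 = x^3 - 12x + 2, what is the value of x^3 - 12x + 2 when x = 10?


Compute x^3 - 12x + 2 at x = 10:
x^3 = 10^3 = 1000
(-12)*x = (-12)*10 = -120
Sum: 1000 - 120 + 2 = 882

882


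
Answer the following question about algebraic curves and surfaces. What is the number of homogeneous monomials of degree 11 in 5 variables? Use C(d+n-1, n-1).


The number of degree-11 monomials in 5 variables is C(d+n-1, n-1).
= C(11+5-1, 5-1) = C(15, 4)
= 1365

1365


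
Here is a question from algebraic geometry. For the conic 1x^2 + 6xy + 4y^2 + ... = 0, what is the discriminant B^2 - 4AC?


The discriminant of a conic Ax^2 + Bxy + Cy^2 + ... = 0 is B^2 - 4AC.
B^2 = 6^2 = 36
4AC = 4*1*4 = 16
Discriminant = 36 - 16 = 20

20


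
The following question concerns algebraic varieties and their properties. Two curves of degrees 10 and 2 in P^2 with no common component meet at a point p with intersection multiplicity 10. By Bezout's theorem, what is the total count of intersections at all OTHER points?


By Bezout's theorem, the total intersection number is d1 * d2.
Total = 10 * 2 = 20
Intersection multiplicity at p = 10
Remaining intersections = 20 - 10 = 10

10


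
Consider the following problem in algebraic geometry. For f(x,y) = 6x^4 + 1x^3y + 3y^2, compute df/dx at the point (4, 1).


df/dx = 4*6*x^3 + 3*1*x^2*y
At (4,1): 4*6*4^3 + 3*1*4^2*1
= 1536 + 48
= 1584

1584


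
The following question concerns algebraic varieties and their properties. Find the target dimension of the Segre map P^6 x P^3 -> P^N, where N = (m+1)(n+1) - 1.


The Segre embedding maps P^m x P^n into P^N via
all products of coordinates from each factor.
N = (m+1)(n+1) - 1
N = (6+1)(3+1) - 1
N = 7*4 - 1
N = 28 - 1 = 27

27


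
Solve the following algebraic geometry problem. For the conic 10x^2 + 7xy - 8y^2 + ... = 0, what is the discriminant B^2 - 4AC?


The discriminant of a conic Ax^2 + Bxy + Cy^2 + ... = 0 is B^2 - 4AC.
B^2 = 7^2 = 49
4AC = 4*10*(-8) = -320
Discriminant = 49 + 320 = 369

369


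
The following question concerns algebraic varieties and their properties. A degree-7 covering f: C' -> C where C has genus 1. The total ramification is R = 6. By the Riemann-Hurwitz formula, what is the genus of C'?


Riemann-Hurwitz formula: 2g' - 2 = d(2g - 2) + R
Given: d = 7, g = 1, R = 6
2g' - 2 = 7*(2*1 - 2) + 6
2g' - 2 = 7*0 + 6
2g' - 2 = 0 + 6 = 6
2g' = 8
g' = 4

4


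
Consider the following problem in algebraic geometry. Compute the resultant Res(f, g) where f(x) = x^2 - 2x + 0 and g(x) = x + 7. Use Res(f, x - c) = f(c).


For Res(f, x - c), we evaluate f at x = c.
f(-7) = (-7)^2 - 2*(-7) + 0
= 49 + 14 + 0
= 63 + 0 = 63
Res(f, g) = 63

63


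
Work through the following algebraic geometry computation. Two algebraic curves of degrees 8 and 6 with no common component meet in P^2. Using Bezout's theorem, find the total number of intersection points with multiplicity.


Bezout's theorem states the intersection count equals the product of degrees.
Intersection count = 8 * 6 = 48

48


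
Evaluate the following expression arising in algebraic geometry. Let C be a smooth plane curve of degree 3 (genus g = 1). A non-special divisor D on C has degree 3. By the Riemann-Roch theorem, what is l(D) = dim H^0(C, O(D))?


First, compute the genus of a smooth plane curve of degree 3:
g = (d-1)(d-2)/2 = (3-1)(3-2)/2 = 1
For a non-special divisor D (i.e., h^1(D) = 0), Riemann-Roch gives:
l(D) = deg(D) - g + 1
Since deg(D) = 3 >= 2g - 1 = 1, D is non-special.
l(D) = 3 - 1 + 1 = 3

3


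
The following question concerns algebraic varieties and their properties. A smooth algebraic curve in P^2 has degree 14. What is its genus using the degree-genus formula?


Using the genus formula for smooth plane curves:
g = (d-1)(d-2)/2
g = (14-1)(14-2)/2
g = 13*12/2
g = 156/2 = 78

78


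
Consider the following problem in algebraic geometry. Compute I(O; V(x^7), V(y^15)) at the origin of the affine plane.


The intersection multiplicity of V(x^a) and V(y^b) at the origin is:
I(O; V(x^7), V(y^15)) = dim_k(k[x,y]/(x^7, y^15))
A basis for k[x,y]/(x^7, y^15) is the set of monomials x^i * y^j
where 0 <= i < 7 and 0 <= j < 15.
The number of such monomials is 7 * 15 = 105

105


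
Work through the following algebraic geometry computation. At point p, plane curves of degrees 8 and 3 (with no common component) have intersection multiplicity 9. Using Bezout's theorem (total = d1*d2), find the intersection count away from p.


By Bezout's theorem, the total intersection number is d1 * d2.
Total = 8 * 3 = 24
Intersection multiplicity at p = 9
Remaining intersections = 24 - 9 = 15

15


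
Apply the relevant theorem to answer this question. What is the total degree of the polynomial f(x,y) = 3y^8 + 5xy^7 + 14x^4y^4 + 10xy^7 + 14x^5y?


Examine each term for its total degree (sum of exponents).
  Term '3y^8' has total degree 0+8 = 8.
  Term '5xy^7' has total degree 1+7 = 8.
  Term '14x^4y^4' has total degree 4+4 = 8.
  Term '10xy^7' has total degree 1+7 = 8.
  Term '14x^5y' has total degree 5+1 = 6.
The maximum total degree among all terms is 8.

8


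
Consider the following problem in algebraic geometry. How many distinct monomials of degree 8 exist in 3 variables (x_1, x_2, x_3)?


The number of degree-8 monomials in 3 variables is C(d+n-1, n-1).
= C(8+3-1, 3-1) = C(10, 2)
= 45

45


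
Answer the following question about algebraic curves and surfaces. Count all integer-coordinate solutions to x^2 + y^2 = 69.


Systematically check integer values of x where x^2 <= 69.
For each valid x, check if 69 - x^2 is a perfect square.
Total integer solutions found: 0

0


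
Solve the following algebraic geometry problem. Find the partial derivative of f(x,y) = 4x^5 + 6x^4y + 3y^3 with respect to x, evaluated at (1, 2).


df/dx = 5*4*x^4 + 4*6*x^3*y
At (1,2): 5*4*1^4 + 4*6*1^3*2
= 20 + 48
= 68

68


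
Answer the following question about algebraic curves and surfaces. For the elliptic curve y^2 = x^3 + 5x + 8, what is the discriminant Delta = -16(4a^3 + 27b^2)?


Compute each component:
4a^3 = 4*5^3 = 4*125 = 500
27b^2 = 27*8^2 = 27*64 = 1728
4a^3 + 27b^2 = 500 + 1728 = 2228
Delta = -16*2228 = -35648

-35648


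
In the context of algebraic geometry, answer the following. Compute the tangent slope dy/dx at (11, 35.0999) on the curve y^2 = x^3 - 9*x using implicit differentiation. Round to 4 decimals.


Using implicit differentiation of y^2 = x^3 - 9*x:
2y * dy/dx = 3x^2 - 9
dy/dx = (3x^2 - 9)/(2y)
Numerator: 3*11^2 - 9 = 354
Denominator: 2*35.0999 = 70.1998
dy/dx = 354/70.1998 = 5.0427

5.0427


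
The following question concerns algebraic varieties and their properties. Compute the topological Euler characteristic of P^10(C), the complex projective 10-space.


The complex projective space P^10 has one cell in each even real dimension 0, 2, ..., 20.
The cohomology groups are H^{2k}(P^10) = Z for k = 0,...,10, and 0 otherwise.
Euler characteristic = sum of Betti numbers = 1 per even-dimensional cohomology group.
chi(P^10) = 10 + 1 = 11

11


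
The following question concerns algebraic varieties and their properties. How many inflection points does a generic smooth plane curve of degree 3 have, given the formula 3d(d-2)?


For a general smooth plane curve C of degree d, the inflection points are
the intersection of C with its Hessian curve, which has degree 3(d-2).
By Bezout, the total intersection number is d * 3(d-2) = 3 * 3 = 9.
For a general curve every flex is ordinary, so each contributes
multiplicity 1 to C·Hess(C), and the number of distinct inflection
points is 3d(d-2).
Inflection points = 3*3*(3-2) = 3*3*1 = 9

9


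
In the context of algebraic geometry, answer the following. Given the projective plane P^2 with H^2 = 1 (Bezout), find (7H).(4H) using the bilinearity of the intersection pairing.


Using bilinearity of the intersection pairing on the projective plane P^2:
(aH).(bH) = ab * (H.H)
We have H^2 = 1 (Bezout).
D.E = (7H).(4H) = 7*4*1
= 28*1
= 28

28


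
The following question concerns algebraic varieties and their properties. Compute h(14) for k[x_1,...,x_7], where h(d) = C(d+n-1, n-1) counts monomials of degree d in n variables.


The Hilbert function for the polynomial ring in 7 variables is:
h(d) = C(d+n-1, n-1)
h(14) = C(14+7-1, 7-1) = C(20, 6)
= 20! / (6! * 14!)
= 38760

38760


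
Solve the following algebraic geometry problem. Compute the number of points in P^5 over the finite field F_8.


P^5(F_8) has (q^(n+1) - 1)/(q - 1) points.
= 8^5 + 8^4 + 8^3 + 8^2 + 8^1 + 8^0
= 32768 + 4096 + 512 + 64 + 8 + 1
= 37449

37449


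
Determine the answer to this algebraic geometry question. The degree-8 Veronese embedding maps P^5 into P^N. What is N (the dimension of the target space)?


The Veronese embedding v_d: P^n -> P^N maps each point to all
degree-d monomials in n+1 homogeneous coordinates.
N = C(n+d, d) - 1
N = C(5+8, 8) - 1
N = C(13, 8) - 1
C(13, 8) = 1287
N = 1287 - 1 = 1286

1286


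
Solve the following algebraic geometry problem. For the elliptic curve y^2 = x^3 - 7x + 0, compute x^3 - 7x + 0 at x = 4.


Compute x^3 - 7x + 0 at x = 4:
x^3 = 4^3 = 64
(-7)*x = (-7)*4 = -28
Sum: 64 - 28 + 0 = 36

36


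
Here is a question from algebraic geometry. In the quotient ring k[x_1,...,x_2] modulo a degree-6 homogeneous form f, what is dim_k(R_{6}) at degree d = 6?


For R = k[x_1,...,x_n]/(f) with f homogeneous of degree e:
The Hilbert series is (1 - t^e)/(1 - t)^n.
So h(d) = C(d+n-1, n-1) - C(d-e+n-1, n-1) for d >= e.
With n=2, e=6, d=6:
C(6+2-1, 2-1) = C(7, 1) = 7
C(6-6+2-1, 2-1) = C(1, 1) = 1
h(6) = 7 - 1 = 6

6


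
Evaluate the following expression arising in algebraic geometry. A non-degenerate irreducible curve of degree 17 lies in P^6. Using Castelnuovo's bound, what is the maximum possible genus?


Castelnuovo's bound: write d - 1 = m(r-1) + epsilon with 0 <= epsilon < r-1.
d - 1 = 17 - 1 = 16
r - 1 = 6 - 1 = 5
16 = 3*5 + 1, so m = 3, epsilon = 1
pi(d, r) = m(m-1)(r-1)/2 + m*epsilon
= 3*2*5/2 + 3*1
= 30/2 + 3
= 15 + 3 = 18

18


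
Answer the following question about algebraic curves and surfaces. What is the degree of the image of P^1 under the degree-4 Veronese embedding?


The Veronese variety v_4(P^1) has degree d^r.
d^r = 4^1 = 4

4


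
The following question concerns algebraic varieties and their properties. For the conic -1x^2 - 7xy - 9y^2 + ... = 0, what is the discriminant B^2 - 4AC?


The discriminant of a conic Ax^2 + Bxy + Cy^2 + ... = 0 is B^2 - 4AC.
B^2 = (-7)^2 = 49
4AC = 4*(-1)*(-9) = 36
Discriminant = 49 - 36 = 13

13


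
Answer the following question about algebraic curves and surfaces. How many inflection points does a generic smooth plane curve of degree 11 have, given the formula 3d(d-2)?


For a general smooth plane curve C of degree d, the inflection points are
the intersection of C with its Hessian curve, which has degree 3(d-2).
By Bezout, the total intersection number is d * 3(d-2) = 11 * 27 = 297.
For a general curve every flex is ordinary, so each contributes
multiplicity 1 to C·Hess(C), and the number of distinct inflection
points is 3d(d-2).
Inflection points = 3*11*(11-2) = 3*11*9 = 297

297


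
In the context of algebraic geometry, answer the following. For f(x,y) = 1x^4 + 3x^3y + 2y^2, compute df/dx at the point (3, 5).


df/dx = 4*1*x^3 + 3*3*x^2*y
At (3,5): 4*1*3^3 + 3*3*3^2*5
= 108 + 405
= 513

513


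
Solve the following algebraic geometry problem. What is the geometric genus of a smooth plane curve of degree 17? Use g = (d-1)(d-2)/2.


Using the genus formula for smooth plane curves:
g = (d-1)(d-2)/2
g = (17-1)(17-2)/2
g = 16*15/2
g = 240/2 = 120

120


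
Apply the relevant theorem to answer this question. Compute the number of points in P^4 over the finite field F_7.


P^4(F_7) has (q^(n+1) - 1)/(q - 1) points.
= 7^4 + 7^3 + 7^2 + 7^1 + 7^0
= 2401 + 343 + 49 + 7 + 1
= 2801

2801


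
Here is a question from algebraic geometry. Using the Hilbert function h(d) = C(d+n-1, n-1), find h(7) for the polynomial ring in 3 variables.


The Hilbert function for the polynomial ring in 3 variables is:
h(d) = C(d+n-1, n-1)
h(7) = C(7+3-1, 3-1) = C(9, 2)
= 9! / (2! * 7!)
= 36

36


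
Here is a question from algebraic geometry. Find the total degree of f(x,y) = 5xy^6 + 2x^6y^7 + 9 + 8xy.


Examine each term for its total degree (sum of exponents).
  Term '5xy^6' has total degree 1+6 = 7.
  Term '2x^6y^7' has total degree 6+7 = 13.
  Term '9' has total degree 0+0 = 0.
  Term '8xy' has total degree 1+1 = 2.
The maximum total degree among all terms is 13.

13


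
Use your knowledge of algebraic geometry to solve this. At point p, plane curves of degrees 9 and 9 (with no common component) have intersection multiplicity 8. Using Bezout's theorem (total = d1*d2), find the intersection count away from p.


By Bezout's theorem, the total intersection number is d1 * d2.
Total = 9 * 9 = 81
Intersection multiplicity at p = 8
Remaining intersections = 81 - 8 = 73

73


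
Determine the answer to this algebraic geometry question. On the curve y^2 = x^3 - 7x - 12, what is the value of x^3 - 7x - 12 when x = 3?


Compute x^3 - 7x - 12 at x = 3:
x^3 = 3^3 = 27
(-7)*x = (-7)*3 = -21
Sum: 27 - 21 - 12 = -6

-6


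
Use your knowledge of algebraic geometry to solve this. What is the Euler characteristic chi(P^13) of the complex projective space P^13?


The complex projective space P^13 has one cell in each even real dimension 0, 2, ..., 26.
The cohomology groups are H^{2k}(P^13) = Z for k = 0,...,13, and 0 otherwise.
Euler characteristic = sum of Betti numbers = 1 per even-dimensional cohomology group.
chi(P^13) = 13 + 1 = 14

14


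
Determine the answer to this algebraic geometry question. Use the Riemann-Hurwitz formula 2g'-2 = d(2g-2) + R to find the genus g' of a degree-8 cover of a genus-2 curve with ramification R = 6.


Riemann-Hurwitz formula: 2g' - 2 = d(2g - 2) + R
Given: d = 8, g = 2, R = 6
2g' - 2 = 8*(2*2 - 2) + 6
2g' - 2 = 8*2 + 6
2g' - 2 = 16 + 6 = 22
2g' = 24
g' = 12

12


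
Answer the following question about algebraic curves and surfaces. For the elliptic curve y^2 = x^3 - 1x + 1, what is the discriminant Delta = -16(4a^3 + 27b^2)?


Compute each component:
4a^3 = 4*(-1)^3 = 4*(-1) = -4
27b^2 = 27*1^2 = 27*1 = 27
4a^3 + 27b^2 = -4 + 27 = 23
Delta = -16*23 = -368

-368


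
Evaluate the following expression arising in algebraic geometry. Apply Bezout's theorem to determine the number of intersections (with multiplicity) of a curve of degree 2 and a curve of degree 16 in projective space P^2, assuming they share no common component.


Bezout's theorem states the intersection count equals the product of degrees.
Intersection count = 2 * 16 = 32

32


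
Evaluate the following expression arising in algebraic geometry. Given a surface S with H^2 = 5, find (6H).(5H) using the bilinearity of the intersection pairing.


Using bilinearity of the intersection pairing on a surface S:
(aH).(bH) = ab * (H.H)
We have H^2 = 5.
D.E = (6H).(5H) = 6*5*5
= 30*5
= 150

150


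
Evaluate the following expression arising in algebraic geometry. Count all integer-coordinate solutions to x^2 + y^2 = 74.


Systematically check integer values of x where x^2 <= 74.
For each valid x, check if 74 - x^2 is a perfect square.
x=5: 74 - 25 = 49, sqrt = 7 (valid)
x=7: 74 - 49 = 25, sqrt = 5 (valid)
Total integer solutions found: 8

8


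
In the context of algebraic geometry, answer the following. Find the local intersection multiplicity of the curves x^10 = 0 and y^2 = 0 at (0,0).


The intersection multiplicity of V(x^a) and V(y^b) at the origin is:
I(O; V(x^10), V(y^2)) = dim_k(k[x,y]/(x^10, y^2))
A basis for k[x,y]/(x^10, y^2) is the set of monomials x^i * y^j
where 0 <= i < 10 and 0 <= j < 2.
The number of such monomials is 10 * 2 = 20

20


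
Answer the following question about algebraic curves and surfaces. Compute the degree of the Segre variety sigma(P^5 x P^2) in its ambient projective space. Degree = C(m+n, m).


The degree of the Segre variety P^5 x P^2 is C(m+n, m).
= C(7, 5)
= 21

21


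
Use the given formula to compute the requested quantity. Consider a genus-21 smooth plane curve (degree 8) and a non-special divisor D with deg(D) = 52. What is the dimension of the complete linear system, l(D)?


First, compute the genus of a smooth plane curve of degree 8:
g = (d-1)(d-2)/2 = (8-1)(8-2)/2 = 21
For a non-special divisor D (i.e., h^1(D) = 0), Riemann-Roch gives:
l(D) = deg(D) - g + 1
Since deg(D) = 52 >= 2g - 1 = 41, D is non-special.
l(D) = 52 - 21 + 1 = 32

32


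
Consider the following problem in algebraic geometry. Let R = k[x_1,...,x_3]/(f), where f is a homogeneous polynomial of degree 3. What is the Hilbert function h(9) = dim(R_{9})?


For R = k[x_1,...,x_n]/(f) with f homogeneous of degree e:
The Hilbert series is (1 - t^e)/(1 - t)^n.
So h(d) = C(d+n-1, n-1) - C(d-e+n-1, n-1) for d >= e.
With n=3, e=3, d=9:
C(9+3-1, 3-1) = C(11, 2) = 55
C(9-3+3-1, 3-1) = C(8, 2) = 28
h(9) = 55 - 28 = 27

27


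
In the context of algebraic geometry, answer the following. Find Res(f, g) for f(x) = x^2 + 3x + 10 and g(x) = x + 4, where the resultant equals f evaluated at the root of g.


For Res(f, x - c), we evaluate f at x = c.
f(-4) = (-4)^2 + 3*(-4) + 10
= 16 - 12 + 10
= 4 + 10 = 14
Res(f, g) = 14

14


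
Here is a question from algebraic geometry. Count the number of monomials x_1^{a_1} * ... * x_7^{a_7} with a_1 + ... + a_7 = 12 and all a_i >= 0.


The number of degree-12 monomials in 7 variables is C(d+n-1, n-1).
= C(12+7-1, 7-1) = C(18, 6)
= 18564

18564


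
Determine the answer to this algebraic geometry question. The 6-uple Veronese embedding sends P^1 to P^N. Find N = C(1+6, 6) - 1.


The Veronese embedding v_d: P^n -> P^N maps each point to all
degree-d monomials in n+1 homogeneous coordinates.
N = C(n+d, d) - 1
N = C(1+6, 6) - 1
N = C(7, 6) - 1
C(7, 6) = 7
N = 7 - 1 = 6

6


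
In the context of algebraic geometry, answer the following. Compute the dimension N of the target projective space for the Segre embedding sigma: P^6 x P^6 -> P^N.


The Segre embedding maps P^m x P^n into P^N via
all products of coordinates from each factor.
N = (m+1)(n+1) - 1
N = (6+1)(6+1) - 1
N = 7*7 - 1
N = 49 - 1 = 48

48


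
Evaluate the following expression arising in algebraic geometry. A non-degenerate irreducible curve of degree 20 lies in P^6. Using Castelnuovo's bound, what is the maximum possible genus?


Castelnuovo's bound: write d - 1 = m(r-1) + epsilon with 0 <= epsilon < r-1.
d - 1 = 20 - 1 = 19
r - 1 = 6 - 1 = 5
19 = 3*5 + 4, so m = 3, epsilon = 4
pi(d, r) = m(m-1)(r-1)/2 + m*epsilon
= 3*2*5/2 + 3*4
= 30/2 + 12
= 15 + 12 = 27

27


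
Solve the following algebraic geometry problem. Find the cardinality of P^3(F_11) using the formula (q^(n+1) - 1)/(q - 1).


P^3(F_11) has (q^(n+1) - 1)/(q - 1) points.
= 11^3 + 11^2 + 11^1 + 11^0
= 1331 + 121 + 11 + 1
= 1464

1464


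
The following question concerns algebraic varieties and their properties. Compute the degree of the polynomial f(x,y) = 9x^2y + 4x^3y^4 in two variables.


Examine each term for its total degree (sum of exponents).
  Term '9x^2y' has total degree 2+1 = 3.
  Term '4x^3y^4' has total degree 3+4 = 7.
The maximum total degree among all terms is 7.

7


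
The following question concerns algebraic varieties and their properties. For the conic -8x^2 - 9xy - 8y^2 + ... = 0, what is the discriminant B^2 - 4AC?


The discriminant of a conic Ax^2 + Bxy + Cy^2 + ... = 0 is B^2 - 4AC.
B^2 = (-9)^2 = 81
4AC = 4*(-8)*(-8) = 256
Discriminant = 81 - 256 = -175

-175


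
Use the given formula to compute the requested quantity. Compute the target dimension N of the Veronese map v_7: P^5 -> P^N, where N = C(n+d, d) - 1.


The Veronese embedding v_d: P^n -> P^N maps each point to all
degree-d monomials in n+1 homogeneous coordinates.
N = C(n+d, d) - 1
N = C(5+7, 7) - 1
N = C(12, 7) - 1
C(12, 7) = 792
N = 792 - 1 = 791

791


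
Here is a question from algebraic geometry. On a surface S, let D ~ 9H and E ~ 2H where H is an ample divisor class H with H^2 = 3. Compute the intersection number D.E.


Using bilinearity of the intersection pairing on a surface S:
(aH).(bH) = ab * (H.H)
We have H^2 = 3.
D.E = (9H).(2H) = 9*2*3
= 18*3
= 54

54


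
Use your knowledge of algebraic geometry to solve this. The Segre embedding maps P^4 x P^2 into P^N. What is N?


The Segre embedding maps P^m x P^n into P^N via
all products of coordinates from each factor.
N = (m+1)(n+1) - 1
N = (4+1)(2+1) - 1
N = 5*3 - 1
N = 15 - 1 = 14

14


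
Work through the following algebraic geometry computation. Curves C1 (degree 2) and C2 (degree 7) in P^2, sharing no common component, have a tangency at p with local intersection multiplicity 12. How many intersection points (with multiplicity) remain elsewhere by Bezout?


By Bezout's theorem, the total intersection number is d1 * d2.
Total = 2 * 7 = 14
Intersection multiplicity at p = 12
Remaining intersections = 14 - 12 = 2

2


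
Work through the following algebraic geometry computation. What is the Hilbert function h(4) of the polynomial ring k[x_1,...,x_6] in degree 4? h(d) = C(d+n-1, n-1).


The Hilbert function for the polynomial ring in 6 variables is:
h(d) = C(d+n-1, n-1)
h(4) = C(4+6-1, 6-1) = C(9, 5)
= 9! / (5! * 4!)
= 126

126


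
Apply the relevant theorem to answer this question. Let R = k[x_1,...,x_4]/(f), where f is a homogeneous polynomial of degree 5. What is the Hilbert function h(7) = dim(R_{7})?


For R = k[x_1,...,x_n]/(f) with f homogeneous of degree e:
The Hilbert series is (1 - t^e)/(1 - t)^n.
So h(d) = C(d+n-1, n-1) - C(d-e+n-1, n-1) for d >= e.
With n=4, e=5, d=7:
C(7+4-1, 4-1) = C(10, 3) = 120
C(7-5+4-1, 4-1) = C(5, 3) = 10
h(7) = 120 - 10 = 110

110


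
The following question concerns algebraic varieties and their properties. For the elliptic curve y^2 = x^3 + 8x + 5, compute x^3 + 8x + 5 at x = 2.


Compute x^3 + 8x + 5 at x = 2:
x^3 = 2^3 = 8
8*x = 8*2 = 16
Sum: 8 + 16 + 5 = 29

29


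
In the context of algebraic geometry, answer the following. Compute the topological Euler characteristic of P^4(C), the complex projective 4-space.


The complex projective space P^4 has one cell in each even real dimension 0, 2, ..., 8.
The cohomology groups are H^{2k}(P^4) = Z for k = 0,...,4, and 0 otherwise.
Euler characteristic = sum of Betti numbers = 1 per even-dimensional cohomology group.
chi(P^4) = 4 + 1 = 5

5
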